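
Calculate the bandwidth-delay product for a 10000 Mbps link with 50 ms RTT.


BDP = bandwidth * RTT
= 10000 Mbps * 50 ms
= 10000 * 1e6 * 50 / 1000 bits
= 500000000 bits
= 62500000 bytes
= 61035.1562 KB
BDP = 500000000 bits (62500000 bytes)


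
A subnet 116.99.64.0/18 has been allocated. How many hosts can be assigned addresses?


Host bits = 32 - 18 = 14
Total addresses = 2^14 = 16384
Usable = total - 2 (network and broadcast)
Usable hosts: 16382


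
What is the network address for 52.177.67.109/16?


IP:   00110100.10110001.01000011.01101101
Mask: 11111111.11111111.00000000.00000000
AND operation:
Net:  00110100.10110001.00000000.00000000
Network: 52.177.0.0/16


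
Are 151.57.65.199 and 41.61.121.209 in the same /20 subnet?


Mask: 255.255.240.0
151.57.65.199 AND mask = 151.57.64.0
41.61.121.209 AND mask = 41.61.112.0
No, different subnets (151.57.64.0 vs 41.61.112.0)


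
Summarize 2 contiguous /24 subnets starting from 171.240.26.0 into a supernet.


Original prefix: /24
Number of subnets: 2 = 2^1
New prefix = 24 - 1 = 23
Supernet: 171.240.26.0/23


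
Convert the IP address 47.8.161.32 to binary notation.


47 = 00101111
8 = 00001000
161 = 10100001
32 = 00100000
Binary: 00101111.00001000.10100001.00100000


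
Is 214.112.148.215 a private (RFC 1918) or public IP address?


RFC 1918 private ranges:
  10.0.0.0/8 (10.0.0.0 - 10.255.255.255)
  172.16.0.0/12 (172.16.0.0 - 172.31.255.255)
  192.168.0.0/16 (192.168.0.0 - 192.168.255.255)
Public (not in any RFC 1918 range)


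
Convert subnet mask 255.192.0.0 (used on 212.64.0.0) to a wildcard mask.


Subnet mask: 255.192.0.0
Wildcard = 255.255.255.255 - subnet mask
255 - 255 = 0
255 - 192 = 63
255 - 0 = 255
255 - 0 = 255
Wildcard: 0.63.255.255


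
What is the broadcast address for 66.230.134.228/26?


Network: 66.230.134.192/26
Host bits = 6
Set all host bits to 1:
Broadcast: 66.230.134.255


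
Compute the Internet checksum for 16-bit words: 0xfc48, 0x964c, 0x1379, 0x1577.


Sum all words (with carry folding):
+ 0xfc48 = 0xfc48
+ 0x964c = 0x9295
+ 0x1379 = 0xa60e
+ 0x1577 = 0xbb85
One's complement: ~0xbb85
Checksum = 0x447a


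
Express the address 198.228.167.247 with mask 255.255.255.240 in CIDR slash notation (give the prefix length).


Binary: 11111111.11111111.11111111.11110000
Count leading 1s
Prefix: /28


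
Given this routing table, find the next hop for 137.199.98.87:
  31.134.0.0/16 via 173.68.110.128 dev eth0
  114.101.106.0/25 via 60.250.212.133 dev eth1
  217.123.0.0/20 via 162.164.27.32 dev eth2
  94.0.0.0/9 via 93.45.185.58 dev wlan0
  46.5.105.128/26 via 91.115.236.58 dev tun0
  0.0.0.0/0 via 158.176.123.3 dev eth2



Longest prefix match for 137.199.98.87:
  /16 31.134.0.0: no
  /25 114.101.106.0: no
  /20 217.123.0.0: no
  /9 94.0.0.0: no
  /26 46.5.105.128: no
  /0 0.0.0.0: MATCH
Selected: next-hop 158.176.123.3 via eth2 (matched /0)


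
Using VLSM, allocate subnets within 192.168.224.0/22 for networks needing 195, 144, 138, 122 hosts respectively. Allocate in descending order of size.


195 hosts -> /24 (254 usable): 192.168.224.0/24
144 hosts -> /24 (254 usable): 192.168.225.0/24
138 hosts -> /24 (254 usable): 192.168.226.0/24
122 hosts -> /25 (126 usable): 192.168.227.0/25
Allocation: 192.168.224.0/24 (195 hosts, 254 usable); 192.168.225.0/24 (144 hosts, 254 usable); 192.168.226.0/24 (138 hosts, 254 usable); 192.168.227.0/25 (122 hosts, 126 usable)


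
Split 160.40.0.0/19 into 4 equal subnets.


New prefix = 19 + 2 = 21
Each subnet has 2048 addresses
  160.40.0.0/21
  160.40.8.0/21
  160.40.16.0/21
  160.40.24.0/21
Subnets: 160.40.0.0/21, 160.40.8.0/21, 160.40.16.0/21, 160.40.24.0/21


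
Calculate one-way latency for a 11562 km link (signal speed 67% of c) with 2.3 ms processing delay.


Speed = 0.67 * 3e5 km/s = 201000 km/s
Propagation delay = 11562 / 201000 = 0.0575 s = 57.5224 ms
Processing delay = 2.3 ms
Total one-way latency = 59.8224 ms


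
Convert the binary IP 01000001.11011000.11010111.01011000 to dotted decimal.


01000001 = 65
11011000 = 216
11010111 = 215
01011000 = 88
IP: 65.216.215.88


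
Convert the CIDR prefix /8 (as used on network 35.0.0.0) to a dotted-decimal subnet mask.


/8 means 8 network bits, 24 host bits
Binary: 11111111000000000000000000000000
Mask: 255.0.0.0


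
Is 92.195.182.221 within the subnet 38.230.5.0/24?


Subnet network: 38.230.5.0
Test IP AND mask: 92.195.182.0
No, 92.195.182.221 is not in 38.230.5.0/24


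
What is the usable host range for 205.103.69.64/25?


Network: 205.103.69.0
Broadcast: 205.103.69.127
First usable = network + 1
Last usable = broadcast - 1
Range: 205.103.69.1 to 205.103.69.126


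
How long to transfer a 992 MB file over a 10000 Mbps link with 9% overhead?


Effective throughput = 10000 * (1 - 9/100) = 9100 Mbps
File size in Mb = 992 * 8 = 7936 Mb
Time = 7936 / 9100
Time = 0.8721 seconds


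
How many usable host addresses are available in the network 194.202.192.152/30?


Host bits = 32 - 30 = 2
Total addresses = 2^2 = 4
Usable = total - 2 (network and broadcast)
Usable hosts: 2


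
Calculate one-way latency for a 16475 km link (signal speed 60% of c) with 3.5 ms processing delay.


Speed = 0.6 * 3e5 km/s = 180000 km/s
Propagation delay = 16475 / 180000 = 0.0915 s = 91.5278 ms
Processing delay = 3.5 ms
Total one-way latency = 95.0278 ms


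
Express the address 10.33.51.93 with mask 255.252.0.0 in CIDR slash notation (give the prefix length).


Binary: 11111111.11111100.00000000.00000000
Count leading 1s
Prefix: /14


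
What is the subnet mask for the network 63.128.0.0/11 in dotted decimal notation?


/11 means 11 network bits, 21 host bits
Binary: 11111111111000000000000000000000
Mask: 255.224.0.0


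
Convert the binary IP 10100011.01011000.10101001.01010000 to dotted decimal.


10100011 = 163
01011000 = 88
10101001 = 169
01010000 = 80
IP: 163.88.169.80


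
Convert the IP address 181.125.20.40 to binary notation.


181 = 10110101
125 = 01111101
20 = 00010100
40 = 00101000
Binary: 10110101.01111101.00010100.00101000


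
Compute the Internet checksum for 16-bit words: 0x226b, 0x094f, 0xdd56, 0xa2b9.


Sum all words (with carry folding):
+ 0x226b = 0x226b
+ 0x094f = 0x2bba
+ 0xdd56 = 0x0911
+ 0xa2b9 = 0xabca
One's complement: ~0xabca
Checksum = 0x5435


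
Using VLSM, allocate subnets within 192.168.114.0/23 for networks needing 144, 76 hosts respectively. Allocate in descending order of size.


144 hosts -> /24 (254 usable): 192.168.114.0/24
76 hosts -> /25 (126 usable): 192.168.115.0/25
Allocation: 192.168.114.0/24 (144 hosts, 254 usable); 192.168.115.0/25 (76 hosts, 126 usable)


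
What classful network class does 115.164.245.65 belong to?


First octet: 115
Binary: 01110011
0xxxxxxx -> Class A (1-126)
Class A, default mask 255.0.0.0 (/8)


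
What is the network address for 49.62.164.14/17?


IP:   00110001.00111110.10100100.00001110
Mask: 11111111.11111111.10000000.00000000
AND operation:
Net:  00110001.00111110.10000000.00000000
Network: 49.62.128.0/17


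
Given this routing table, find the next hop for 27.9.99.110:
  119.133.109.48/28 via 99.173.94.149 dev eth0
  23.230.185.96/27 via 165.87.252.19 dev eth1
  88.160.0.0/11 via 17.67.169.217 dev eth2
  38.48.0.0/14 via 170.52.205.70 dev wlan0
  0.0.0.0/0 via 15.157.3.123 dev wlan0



Longest prefix match for 27.9.99.110:
  /28 119.133.109.48: no
  /27 23.230.185.96: no
  /11 88.160.0.0: no
  /14 38.48.0.0: no
  /0 0.0.0.0: MATCH
Selected: next-hop 15.157.3.123 via wlan0 (matched /0)


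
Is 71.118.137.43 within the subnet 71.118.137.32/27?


Subnet network: 71.118.137.32
Test IP AND mask: 71.118.137.32
Yes, 71.118.137.43 is in 71.118.137.32/27


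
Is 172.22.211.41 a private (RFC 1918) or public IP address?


RFC 1918 private ranges:
  10.0.0.0/8 (10.0.0.0 - 10.255.255.255)
  172.16.0.0/12 (172.16.0.0 - 172.31.255.255)
  192.168.0.0/16 (192.168.0.0 - 192.168.255.255)
Private (in 172.16.0.0/12)


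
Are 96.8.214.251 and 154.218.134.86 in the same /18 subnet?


Mask: 255.255.192.0
96.8.214.251 AND mask = 96.8.192.0
154.218.134.86 AND mask = 154.218.128.0
No, different subnets (96.8.192.0 vs 154.218.128.0)


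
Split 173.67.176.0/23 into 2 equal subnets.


New prefix = 23 + 1 = 24
Each subnet has 256 addresses
  173.67.176.0/24
  173.67.177.0/24
Subnets: 173.67.176.0/24, 173.67.177.0/24


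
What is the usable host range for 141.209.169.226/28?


Network: 141.209.169.224
Broadcast: 141.209.169.239
First usable = network + 1
Last usable = broadcast - 1
Range: 141.209.169.225 to 141.209.169.238


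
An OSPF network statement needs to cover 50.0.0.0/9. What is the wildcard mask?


Subnet mask: 255.128.0.0
Wildcard = 255.255.255.255 - subnet mask
255 - 255 = 0
255 - 128 = 127
255 - 0 = 255
255 - 0 = 255
Wildcard: 0.127.255.255


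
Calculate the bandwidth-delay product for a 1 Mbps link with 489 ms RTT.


BDP = bandwidth * RTT
= 1 Mbps * 489 ms
= 1 * 1e6 * 489 / 1000 bits
= 489000 bits
= 61125 bytes
= 59.6924 KB
BDP = 489000 bits (61125 bytes)


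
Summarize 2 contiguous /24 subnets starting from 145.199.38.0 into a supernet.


Original prefix: /24
Number of subnets: 2 = 2^1
New prefix = 24 - 1 = 23
Supernet: 145.199.38.0/23


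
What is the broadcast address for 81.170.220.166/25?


Network: 81.170.220.128/25
Host bits = 7
Set all host bits to 1:
Broadcast: 81.170.220.255


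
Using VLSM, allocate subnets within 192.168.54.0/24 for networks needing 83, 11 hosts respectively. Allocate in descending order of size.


83 hosts -> /25 (126 usable): 192.168.54.0/25
11 hosts -> /28 (14 usable): 192.168.54.128/28
Allocation: 192.168.54.0/25 (83 hosts, 126 usable); 192.168.54.128/28 (11 hosts, 14 usable)


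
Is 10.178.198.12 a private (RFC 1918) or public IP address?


RFC 1918 private ranges:
  10.0.0.0/8 (10.0.0.0 - 10.255.255.255)
  172.16.0.0/12 (172.16.0.0 - 172.31.255.255)
  192.168.0.0/16 (192.168.0.0 - 192.168.255.255)
Private (in 10.0.0.0/8)


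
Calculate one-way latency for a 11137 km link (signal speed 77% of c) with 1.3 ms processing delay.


Speed = 0.77 * 3e5 km/s = 231000 km/s
Propagation delay = 11137 / 231000 = 0.0482 s = 48.2121 ms
Processing delay = 1.3 ms
Total one-way latency = 49.5121 ms


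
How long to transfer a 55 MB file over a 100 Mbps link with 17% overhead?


Effective throughput = 100 * (1 - 17/100) = 83 Mbps
File size in Mb = 55 * 8 = 440 Mb
Time = 440 / 83
Time = 5.3012 seconds


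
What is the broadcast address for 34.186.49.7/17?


Network: 34.186.0.0/17
Host bits = 15
Set all host bits to 1:
Broadcast: 34.186.127.255


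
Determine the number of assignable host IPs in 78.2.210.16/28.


Host bits = 32 - 28 = 4
Total addresses = 2^4 = 16
Usable = total - 2 (network and broadcast)
Usable hosts: 14


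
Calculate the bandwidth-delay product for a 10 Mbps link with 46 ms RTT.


BDP = bandwidth * RTT
= 10 Mbps * 46 ms
= 10 * 1e6 * 46 / 1000 bits
= 460000 bits
= 57500 bytes
= 56.1523 KB
BDP = 460000 bits (57500 bytes)


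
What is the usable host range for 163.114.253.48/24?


Network: 163.114.253.0
Broadcast: 163.114.253.255
First usable = network + 1
Last usable = broadcast - 1
Range: 163.114.253.1 to 163.114.253.254


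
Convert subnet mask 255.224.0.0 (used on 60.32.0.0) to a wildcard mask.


Subnet mask: 255.224.0.0
Wildcard = 255.255.255.255 - subnet mask
255 - 255 = 0
255 - 224 = 31
255 - 0 = 255
255 - 0 = 255
Wildcard: 0.31.255.255


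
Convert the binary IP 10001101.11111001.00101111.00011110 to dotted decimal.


10001101 = 141
11111001 = 249
00101111 = 47
00011110 = 30
IP: 141.249.47.30


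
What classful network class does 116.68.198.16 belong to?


First octet: 116
Binary: 01110100
0xxxxxxx -> Class A (1-126)
Class A, default mask 255.0.0.0 (/8)


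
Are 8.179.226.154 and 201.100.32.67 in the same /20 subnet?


Mask: 255.255.240.0
8.179.226.154 AND mask = 8.179.224.0
201.100.32.67 AND mask = 201.100.32.0
No, different subnets (8.179.224.0 vs 201.100.32.0)


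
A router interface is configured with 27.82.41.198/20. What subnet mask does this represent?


/20 means 20 network bits, 12 host bits
Binary: 11111111111111111111000000000000
Mask: 255.255.240.0


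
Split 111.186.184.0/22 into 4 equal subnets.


New prefix = 22 + 2 = 24
Each subnet has 256 addresses
  111.186.184.0/24
  111.186.185.0/24
  111.186.186.0/24
  111.186.187.0/24
Subnets: 111.186.184.0/24, 111.186.185.0/24, 111.186.186.0/24, 111.186.187.0/24


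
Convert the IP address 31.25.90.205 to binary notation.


31 = 00011111
25 = 00011001
90 = 01011010
205 = 11001101
Binary: 00011111.00011001.01011010.11001101


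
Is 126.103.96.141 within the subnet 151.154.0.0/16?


Subnet network: 151.154.0.0
Test IP AND mask: 126.103.0.0
No, 126.103.96.141 is not in 151.154.0.0/16


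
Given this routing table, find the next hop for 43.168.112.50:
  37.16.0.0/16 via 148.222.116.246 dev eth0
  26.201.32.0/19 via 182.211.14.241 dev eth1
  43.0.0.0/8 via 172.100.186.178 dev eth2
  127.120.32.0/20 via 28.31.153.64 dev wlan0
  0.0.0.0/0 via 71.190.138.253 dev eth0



Longest prefix match for 43.168.112.50:
  /16 37.16.0.0: no
  /19 26.201.32.0: no
  /8 43.0.0.0: MATCH
  /20 127.120.32.0: no
  /0 0.0.0.0: MATCH
Selected: next-hop 172.100.186.178 via eth2 (matched /8)


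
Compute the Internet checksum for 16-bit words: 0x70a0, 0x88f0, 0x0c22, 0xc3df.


Sum all words (with carry folding):
+ 0x70a0 = 0x70a0
+ 0x88f0 = 0xf990
+ 0x0c22 = 0x05b3
+ 0xc3df = 0xc992
One's complement: ~0xc992
Checksum = 0x366d


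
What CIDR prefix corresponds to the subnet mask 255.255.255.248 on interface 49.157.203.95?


Binary: 11111111.11111111.11111111.11111000
Count leading 1s
Prefix: /29


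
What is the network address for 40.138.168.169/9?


IP:   00101000.10001010.10101000.10101001
Mask: 11111111.10000000.00000000.00000000
AND operation:
Net:  00101000.10000000.00000000.00000000
Network: 40.128.0.0/9


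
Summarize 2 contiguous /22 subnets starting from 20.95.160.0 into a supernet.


Original prefix: /22
Number of subnets: 2 = 2^1
New prefix = 22 - 1 = 21
Supernet: 20.95.160.0/21


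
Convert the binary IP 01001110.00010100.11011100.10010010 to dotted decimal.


01001110 = 78
00010100 = 20
11011100 = 220
10010010 = 146
IP: 78.20.220.146


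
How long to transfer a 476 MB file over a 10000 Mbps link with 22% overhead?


Effective throughput = 10000 * (1 - 22/100) = 7800 Mbps
File size in Mb = 476 * 8 = 3808 Mb
Time = 3808 / 7800
Time = 0.4882 seconds


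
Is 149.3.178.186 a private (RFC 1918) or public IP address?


RFC 1918 private ranges:
  10.0.0.0/8 (10.0.0.0 - 10.255.255.255)
  172.16.0.0/12 (172.16.0.0 - 172.31.255.255)
  192.168.0.0/16 (192.168.0.0 - 192.168.255.255)
Public (not in any RFC 1918 range)


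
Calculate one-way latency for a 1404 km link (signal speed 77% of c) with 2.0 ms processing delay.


Speed = 0.77 * 3e5 km/s = 231000 km/s
Propagation delay = 1404 / 231000 = 0.0061 s = 6.0779 ms
Processing delay = 2.0 ms
Total one-way latency = 8.0779 ms


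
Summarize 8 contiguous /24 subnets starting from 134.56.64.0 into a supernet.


Original prefix: /24
Number of subnets: 8 = 2^3
New prefix = 24 - 3 = 21
Supernet: 134.56.64.0/21


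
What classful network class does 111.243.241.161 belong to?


First octet: 111
Binary: 01101111
0xxxxxxx -> Class A (1-126)
Class A, default mask 255.0.0.0 (/8)


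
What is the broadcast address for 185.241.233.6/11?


Network: 185.224.0.0/11
Host bits = 21
Set all host bits to 1:
Broadcast: 185.255.255.255


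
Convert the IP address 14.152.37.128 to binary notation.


14 = 00001110
152 = 10011000
37 = 00100101
128 = 10000000
Binary: 00001110.10011000.00100101.10000000


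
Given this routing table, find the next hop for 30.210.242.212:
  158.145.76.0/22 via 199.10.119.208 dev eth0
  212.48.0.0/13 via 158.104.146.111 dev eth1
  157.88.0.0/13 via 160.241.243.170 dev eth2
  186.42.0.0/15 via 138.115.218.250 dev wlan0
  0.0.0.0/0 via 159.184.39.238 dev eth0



Longest prefix match for 30.210.242.212:
  /22 158.145.76.0: no
  /13 212.48.0.0: no
  /13 157.88.0.0: no
  /15 186.42.0.0: no
  /0 0.0.0.0: MATCH
Selected: next-hop 159.184.39.238 via eth0 (matched /0)


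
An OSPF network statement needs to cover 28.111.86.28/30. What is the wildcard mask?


Subnet mask: 255.255.255.252
Wildcard = 255.255.255.255 - subnet mask
255 - 255 = 0
255 - 255 = 0
255 - 255 = 0
255 - 252 = 3
Wildcard: 0.0.0.3


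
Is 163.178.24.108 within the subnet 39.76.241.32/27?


Subnet network: 39.76.241.32
Test IP AND mask: 163.178.24.96
No, 163.178.24.108 is not in 39.76.241.32/27


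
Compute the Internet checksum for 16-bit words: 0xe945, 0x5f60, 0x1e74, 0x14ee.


Sum all words (with carry folding):
+ 0xe945 = 0xe945
+ 0x5f60 = 0x48a6
+ 0x1e74 = 0x671a
+ 0x14ee = 0x7c08
One's complement: ~0x7c08
Checksum = 0x83f7


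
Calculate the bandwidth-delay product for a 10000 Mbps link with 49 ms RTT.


BDP = bandwidth * RTT
= 10000 Mbps * 49 ms
= 10000 * 1e6 * 49 / 1000 bits
= 490000000 bits
= 61250000 bytes
= 59814.4531 KB
BDP = 490000000 bits (61250000 bytes)


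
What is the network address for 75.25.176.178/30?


IP:   01001011.00011001.10110000.10110010
Mask: 11111111.11111111.11111111.11111100
AND operation:
Net:  01001011.00011001.10110000.10110000
Network: 75.25.176.176/30


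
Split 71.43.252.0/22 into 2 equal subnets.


New prefix = 22 + 1 = 23
Each subnet has 512 addresses
  71.43.252.0/23
  71.43.254.0/23
Subnets: 71.43.252.0/23, 71.43.254.0/23


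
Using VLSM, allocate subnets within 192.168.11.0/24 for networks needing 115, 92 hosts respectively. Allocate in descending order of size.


115 hosts -> /25 (126 usable): 192.168.11.0/25
92 hosts -> /25 (126 usable): 192.168.11.128/25
Allocation: 192.168.11.0/25 (115 hosts, 126 usable); 192.168.11.128/25 (92 hosts, 126 usable)


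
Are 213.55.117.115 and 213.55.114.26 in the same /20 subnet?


Mask: 255.255.240.0
213.55.117.115 AND mask = 213.55.112.0
213.55.114.26 AND mask = 213.55.112.0
Yes, same subnet (213.55.112.0)


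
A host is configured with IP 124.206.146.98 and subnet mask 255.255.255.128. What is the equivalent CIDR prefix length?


Binary: 11111111.11111111.11111111.10000000
Count leading 1s
Prefix: /25


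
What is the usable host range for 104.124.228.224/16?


Network: 104.124.0.0
Broadcast: 104.124.255.255
First usable = network + 1
Last usable = broadcast - 1
Range: 104.124.0.1 to 104.124.255.254


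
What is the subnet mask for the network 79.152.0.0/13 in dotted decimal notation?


/13 means 13 network bits, 19 host bits
Binary: 11111111111110000000000000000000
Mask: 255.248.0.0


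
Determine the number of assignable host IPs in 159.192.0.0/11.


Host bits = 32 - 11 = 21
Total addresses = 2^21 = 2097152
Usable = total - 2 (network and broadcast)
Usable hosts: 2097150


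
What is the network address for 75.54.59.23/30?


IP:   01001011.00110110.00111011.00010111
Mask: 11111111.11111111.11111111.11111100
AND operation:
Net:  01001011.00110110.00111011.00010100
Network: 75.54.59.20/30


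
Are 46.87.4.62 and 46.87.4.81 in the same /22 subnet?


Mask: 255.255.252.0
46.87.4.62 AND mask = 46.87.4.0
46.87.4.81 AND mask = 46.87.4.0
Yes, same subnet (46.87.4.0)


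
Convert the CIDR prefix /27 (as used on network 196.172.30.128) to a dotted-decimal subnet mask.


/27 means 27 network bits, 5 host bits
Binary: 11111111111111111111111111100000
Mask: 255.255.255.224


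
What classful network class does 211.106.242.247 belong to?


First octet: 211
Binary: 11010011
110xxxxx -> Class C (192-223)
Class C, default mask 255.255.255.0 (/24)


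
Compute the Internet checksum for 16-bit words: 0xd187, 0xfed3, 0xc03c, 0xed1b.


Sum all words (with carry folding):
+ 0xd187 = 0xd187
+ 0xfed3 = 0xd05b
+ 0xc03c = 0x9098
+ 0xed1b = 0x7db4
One's complement: ~0x7db4
Checksum = 0x824b


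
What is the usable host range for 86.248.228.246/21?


Network: 86.248.224.0
Broadcast: 86.248.231.255
First usable = network + 1
Last usable = broadcast - 1
Range: 86.248.224.1 to 86.248.231.254


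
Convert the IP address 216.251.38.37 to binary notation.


216 = 11011000
251 = 11111011
38 = 00100110
37 = 00100101
Binary: 11011000.11111011.00100110.00100101


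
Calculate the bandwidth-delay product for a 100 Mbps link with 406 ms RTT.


BDP = bandwidth * RTT
= 100 Mbps * 406 ms
= 100 * 1e6 * 406 / 1000 bits
= 40600000 bits
= 5075000 bytes
= 4956.0547 KB
BDP = 40600000 bits (5075000 bytes)


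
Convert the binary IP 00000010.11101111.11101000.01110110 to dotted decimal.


00000010 = 2
11101111 = 239
11101000 = 232
01110110 = 118
IP: 2.239.232.118


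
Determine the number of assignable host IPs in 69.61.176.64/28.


Host bits = 32 - 28 = 4
Total addresses = 2^4 = 16
Usable = total - 2 (network and broadcast)
Usable hosts: 14


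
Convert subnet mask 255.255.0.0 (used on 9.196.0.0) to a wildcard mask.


Subnet mask: 255.255.0.0
Wildcard = 255.255.255.255 - subnet mask
255 - 255 = 0
255 - 255 = 0
255 - 0 = 255
255 - 0 = 255
Wildcard: 0.0.255.255


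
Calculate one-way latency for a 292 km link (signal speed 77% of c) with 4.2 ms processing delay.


Speed = 0.77 * 3e5 km/s = 231000 km/s
Propagation delay = 292 / 231000 = 0.0013 s = 1.2641 ms
Processing delay = 4.2 ms
Total one-way latency = 5.4641 ms


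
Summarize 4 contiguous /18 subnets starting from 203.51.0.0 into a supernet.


Original prefix: /18
Number of subnets: 4 = 2^2
New prefix = 18 - 2 = 16
Supernet: 203.51.0.0/16


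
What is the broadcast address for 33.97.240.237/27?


Network: 33.97.240.224/27
Host bits = 5
Set all host bits to 1:
Broadcast: 33.97.240.255


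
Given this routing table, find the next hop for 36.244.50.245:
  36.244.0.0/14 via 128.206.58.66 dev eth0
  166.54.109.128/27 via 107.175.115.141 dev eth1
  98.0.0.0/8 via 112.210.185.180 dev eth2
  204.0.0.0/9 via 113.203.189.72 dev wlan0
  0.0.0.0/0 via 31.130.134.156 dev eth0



Longest prefix match for 36.244.50.245:
  /14 36.244.0.0: MATCH
  /27 166.54.109.128: no
  /8 98.0.0.0: no
  /9 204.0.0.0: no
  /0 0.0.0.0: MATCH
Selected: next-hop 128.206.58.66 via eth0 (matched /14)


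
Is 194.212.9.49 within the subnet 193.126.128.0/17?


Subnet network: 193.126.128.0
Test IP AND mask: 194.212.0.0
No, 194.212.9.49 is not in 193.126.128.0/17


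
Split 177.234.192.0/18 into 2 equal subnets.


New prefix = 18 + 1 = 19
Each subnet has 8192 addresses
  177.234.192.0/19
  177.234.224.0/19
Subnets: 177.234.192.0/19, 177.234.224.0/19


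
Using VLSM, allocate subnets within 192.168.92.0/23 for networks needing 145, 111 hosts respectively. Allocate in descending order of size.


145 hosts -> /24 (254 usable): 192.168.92.0/24
111 hosts -> /25 (126 usable): 192.168.93.0/25
Allocation: 192.168.92.0/24 (145 hosts, 254 usable); 192.168.93.0/25 (111 hosts, 126 usable)


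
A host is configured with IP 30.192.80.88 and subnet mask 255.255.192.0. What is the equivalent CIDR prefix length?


Binary: 11111111.11111111.11000000.00000000
Count leading 1s
Prefix: /18


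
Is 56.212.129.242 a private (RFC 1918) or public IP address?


RFC 1918 private ranges:
  10.0.0.0/8 (10.0.0.0 - 10.255.255.255)
  172.16.0.0/12 (172.16.0.0 - 172.31.255.255)
  192.168.0.0/16 (192.168.0.0 - 192.168.255.255)
Public (not in any RFC 1918 range)


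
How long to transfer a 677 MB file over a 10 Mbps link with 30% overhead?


Effective throughput = 10 * (1 - 30/100) = 7 Mbps
File size in Mb = 677 * 8 = 5416 Mb
Time = 5416 / 7
Time = 773.7143 seconds


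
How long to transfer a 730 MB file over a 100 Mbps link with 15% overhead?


Effective throughput = 100 * (1 - 15/100) = 85 Mbps
File size in Mb = 730 * 8 = 5840 Mb
Time = 5840 / 85
Time = 68.7059 seconds


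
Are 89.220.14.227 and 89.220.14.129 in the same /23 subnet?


Mask: 255.255.254.0
89.220.14.227 AND mask = 89.220.14.0
89.220.14.129 AND mask = 89.220.14.0
Yes, same subnet (89.220.14.0)


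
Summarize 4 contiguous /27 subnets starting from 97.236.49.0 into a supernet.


Original prefix: /27
Number of subnets: 4 = 2^2
New prefix = 27 - 2 = 25
Supernet: 97.236.49.0/25


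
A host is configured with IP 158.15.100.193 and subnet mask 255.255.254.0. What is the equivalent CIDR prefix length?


Binary: 11111111.11111111.11111110.00000000
Count leading 1s
Prefix: /23


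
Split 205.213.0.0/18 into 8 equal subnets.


New prefix = 18 + 3 = 21
Each subnet has 2048 addresses
  205.213.0.0/21
  205.213.8.0/21
  205.213.16.0/21
  205.213.24.0/21
  205.213.32.0/21
  205.213.40.0/21
  205.213.48.0/21
  205.213.56.0/21
Subnets: 205.213.0.0/21, 205.213.8.0/21, 205.213.16.0/21, 205.213.24.0/21, 205.213.32.0/21, 205.213.40.0/21, 205.213.48.0/21, 205.213.56.0/21


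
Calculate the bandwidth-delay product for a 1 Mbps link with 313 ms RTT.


BDP = bandwidth * RTT
= 1 Mbps * 313 ms
= 1 * 1e6 * 313 / 1000 bits
= 313000 bits
= 39125 bytes
= 38.208 KB
BDP = 313000 bits (39125 bytes)


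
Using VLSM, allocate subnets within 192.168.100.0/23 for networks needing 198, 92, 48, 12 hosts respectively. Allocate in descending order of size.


198 hosts -> /24 (254 usable): 192.168.100.0/24
92 hosts -> /25 (126 usable): 192.168.101.0/25
48 hosts -> /26 (62 usable): 192.168.101.128/26
12 hosts -> /28 (14 usable): 192.168.101.192/28
Allocation: 192.168.100.0/24 (198 hosts, 254 usable); 192.168.101.0/25 (92 hosts, 126 usable); 192.168.101.128/26 (48 hosts, 62 usable); 192.168.101.192/28 (12 hosts, 14 usable)


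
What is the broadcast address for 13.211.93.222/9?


Network: 13.128.0.0/9
Host bits = 23
Set all host bits to 1:
Broadcast: 13.255.255.255


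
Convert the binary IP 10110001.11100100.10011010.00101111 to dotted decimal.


10110001 = 177
11100100 = 228
10011010 = 154
00101111 = 47
IP: 177.228.154.47


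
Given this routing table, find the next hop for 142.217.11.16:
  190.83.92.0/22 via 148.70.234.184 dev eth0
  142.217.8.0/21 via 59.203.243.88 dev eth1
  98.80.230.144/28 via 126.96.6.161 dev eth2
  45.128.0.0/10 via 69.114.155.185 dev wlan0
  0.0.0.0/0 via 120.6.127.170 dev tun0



Longest prefix match for 142.217.11.16:
  /22 190.83.92.0: no
  /21 142.217.8.0: MATCH
  /28 98.80.230.144: no
  /10 45.128.0.0: no
  /0 0.0.0.0: MATCH
Selected: next-hop 59.203.243.88 via eth1 (matched /21)


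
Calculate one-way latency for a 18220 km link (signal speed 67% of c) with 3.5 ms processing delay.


Speed = 0.67 * 3e5 km/s = 201000 km/s
Propagation delay = 18220 / 201000 = 0.0906 s = 90.6468 ms
Processing delay = 3.5 ms
Total one-way latency = 94.1468 ms


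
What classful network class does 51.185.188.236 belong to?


First octet: 51
Binary: 00110011
0xxxxxxx -> Class A (1-126)
Class A, default mask 255.0.0.0 (/8)


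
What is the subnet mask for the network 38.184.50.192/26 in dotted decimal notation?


/26 means 26 network bits, 6 host bits
Binary: 11111111111111111111111111000000
Mask: 255.255.255.192


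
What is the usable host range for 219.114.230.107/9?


Network: 219.0.0.0
Broadcast: 219.127.255.255
First usable = network + 1
Last usable = broadcast - 1
Range: 219.0.0.1 to 219.127.255.254


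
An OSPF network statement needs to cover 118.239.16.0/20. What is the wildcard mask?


Subnet mask: 255.255.240.0
Wildcard = 255.255.255.255 - subnet mask
255 - 255 = 0
255 - 255 = 0
255 - 240 = 15
255 - 0 = 255
Wildcard: 0.0.15.255


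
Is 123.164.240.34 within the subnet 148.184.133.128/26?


Subnet network: 148.184.133.128
Test IP AND mask: 123.164.240.0
No, 123.164.240.34 is not in 148.184.133.128/26


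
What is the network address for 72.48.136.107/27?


IP:   01001000.00110000.10001000.01101011
Mask: 11111111.11111111.11111111.11100000
AND operation:
Net:  01001000.00110000.10001000.01100000
Network: 72.48.136.96/27


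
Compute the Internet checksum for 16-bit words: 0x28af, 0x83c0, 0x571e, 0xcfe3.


Sum all words (with carry folding):
+ 0x28af = 0x28af
+ 0x83c0 = 0xac6f
+ 0x571e = 0x038e
+ 0xcfe3 = 0xd371
One's complement: ~0xd371
Checksum = 0x2c8e


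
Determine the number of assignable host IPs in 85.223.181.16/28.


Host bits = 32 - 28 = 4
Total addresses = 2^4 = 16
Usable = total - 2 (network and broadcast)
Usable hosts: 14


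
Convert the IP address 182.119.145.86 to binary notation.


182 = 10110110
119 = 01110111
145 = 10010001
86 = 01010110
Binary: 10110110.01110111.10010001.01010110


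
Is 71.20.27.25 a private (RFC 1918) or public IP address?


RFC 1918 private ranges:
  10.0.0.0/8 (10.0.0.0 - 10.255.255.255)
  172.16.0.0/12 (172.16.0.0 - 172.31.255.255)
  192.168.0.0/16 (192.168.0.0 - 192.168.255.255)
Public (not in any RFC 1918 range)


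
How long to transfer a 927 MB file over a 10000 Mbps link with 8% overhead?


Effective throughput = 10000 * (1 - 8/100) = 9200 Mbps
File size in Mb = 927 * 8 = 7416 Mb
Time = 7416 / 9200
Time = 0.8061 seconds


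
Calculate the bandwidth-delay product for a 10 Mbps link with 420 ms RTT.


BDP = bandwidth * RTT
= 10 Mbps * 420 ms
= 10 * 1e6 * 420 / 1000 bits
= 4200000 bits
= 525000 bytes
= 512.6953 KB
BDP = 4200000 bits (525000 bytes)


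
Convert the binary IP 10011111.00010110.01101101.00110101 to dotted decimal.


10011111 = 159
00010110 = 22
01101101 = 109
00110101 = 53
IP: 159.22.109.53


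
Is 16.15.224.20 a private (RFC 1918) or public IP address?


RFC 1918 private ranges:
  10.0.0.0/8 (10.0.0.0 - 10.255.255.255)
  172.16.0.0/12 (172.16.0.0 - 172.31.255.255)
  192.168.0.0/16 (192.168.0.0 - 192.168.255.255)
Public (not in any RFC 1918 range)


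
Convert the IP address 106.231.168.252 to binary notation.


106 = 01101010
231 = 11100111
168 = 10101000
252 = 11111100
Binary: 01101010.11100111.10101000.11111100


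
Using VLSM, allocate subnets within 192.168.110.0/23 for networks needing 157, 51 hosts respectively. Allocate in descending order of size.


157 hosts -> /24 (254 usable): 192.168.110.0/24
51 hosts -> /26 (62 usable): 192.168.111.0/26
Allocation: 192.168.110.0/24 (157 hosts, 254 usable); 192.168.111.0/26 (51 hosts, 62 usable)


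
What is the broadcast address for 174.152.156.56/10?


Network: 174.128.0.0/10
Host bits = 22
Set all host bits to 1:
Broadcast: 174.191.255.255


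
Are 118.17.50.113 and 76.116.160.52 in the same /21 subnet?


Mask: 255.255.248.0
118.17.50.113 AND mask = 118.17.48.0
76.116.160.52 AND mask = 76.116.160.0
No, different subnets (118.17.48.0 vs 76.116.160.0)


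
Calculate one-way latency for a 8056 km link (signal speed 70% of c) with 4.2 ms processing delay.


Speed = 0.7 * 3e5 km/s = 210000 km/s
Propagation delay = 8056 / 210000 = 0.0384 s = 38.3619 ms
Processing delay = 4.2 ms
Total one-way latency = 42.5619 ms


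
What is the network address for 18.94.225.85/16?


IP:   00010010.01011110.11100001.01010101
Mask: 11111111.11111111.00000000.00000000
AND operation:
Net:  00010010.01011110.00000000.00000000
Network: 18.94.0.0/16


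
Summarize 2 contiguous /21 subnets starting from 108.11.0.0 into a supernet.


Original prefix: /21
Number of subnets: 2 = 2^1
New prefix = 21 - 1 = 20
Supernet: 108.11.0.0/20


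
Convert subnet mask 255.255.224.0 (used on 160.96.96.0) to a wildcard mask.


Subnet mask: 255.255.224.0
Wildcard = 255.255.255.255 - subnet mask
255 - 255 = 0
255 - 255 = 0
255 - 224 = 31
255 - 0 = 255
Wildcard: 0.0.31.255


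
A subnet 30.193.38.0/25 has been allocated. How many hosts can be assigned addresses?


Host bits = 32 - 25 = 7
Total addresses = 2^7 = 128
Usable = total - 2 (network and broadcast)
Usable hosts: 126


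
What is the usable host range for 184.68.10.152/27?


Network: 184.68.10.128
Broadcast: 184.68.10.159
First usable = network + 1
Last usable = broadcast - 1
Range: 184.68.10.129 to 184.68.10.158


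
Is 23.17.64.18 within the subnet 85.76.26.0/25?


Subnet network: 85.76.26.0
Test IP AND mask: 23.17.64.0
No, 23.17.64.18 is not in 85.76.26.0/25


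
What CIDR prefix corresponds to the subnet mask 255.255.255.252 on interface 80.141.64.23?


Binary: 11111111.11111111.11111111.11111100
Count leading 1s
Prefix: /30


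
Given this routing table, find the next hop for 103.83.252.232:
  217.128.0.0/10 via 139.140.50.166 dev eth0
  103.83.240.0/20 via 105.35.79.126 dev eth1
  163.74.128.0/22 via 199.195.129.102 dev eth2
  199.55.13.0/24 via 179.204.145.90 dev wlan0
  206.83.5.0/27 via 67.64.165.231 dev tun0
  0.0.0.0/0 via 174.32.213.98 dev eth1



Longest prefix match for 103.83.252.232:
  /10 217.128.0.0: no
  /20 103.83.240.0: MATCH
  /22 163.74.128.0: no
  /24 199.55.13.0: no
  /27 206.83.5.0: no
  /0 0.0.0.0: MATCH
Selected: next-hop 105.35.79.126 via eth1 (matched /20)


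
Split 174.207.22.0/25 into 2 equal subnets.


New prefix = 25 + 1 = 26
Each subnet has 64 addresses
  174.207.22.0/26
  174.207.22.64/26
Subnets: 174.207.22.0/26, 174.207.22.64/26


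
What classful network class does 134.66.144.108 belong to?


First octet: 134
Binary: 10000110
10xxxxxx -> Class B (128-191)
Class B, default mask 255.255.0.0 (/16)


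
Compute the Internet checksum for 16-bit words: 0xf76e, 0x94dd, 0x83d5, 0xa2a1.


Sum all words (with carry folding):
+ 0xf76e = 0xf76e
+ 0x94dd = 0x8c4c
+ 0x83d5 = 0x1022
+ 0xa2a1 = 0xb2c3
One's complement: ~0xb2c3
Checksum = 0x4d3c


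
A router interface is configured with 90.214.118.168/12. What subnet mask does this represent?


/12 means 12 network bits, 20 host bits
Binary: 11111111111100000000000000000000
Mask: 255.240.0.0


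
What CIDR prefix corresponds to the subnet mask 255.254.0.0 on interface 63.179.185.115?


Binary: 11111111.11111110.00000000.00000000
Count leading 1s
Prefix: /15


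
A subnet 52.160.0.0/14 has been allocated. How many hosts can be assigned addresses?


Host bits = 32 - 14 = 18
Total addresses = 2^18 = 262144
Usable = total - 2 (network and broadcast)
Usable hosts: 262142


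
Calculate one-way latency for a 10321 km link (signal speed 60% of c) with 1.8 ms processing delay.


Speed = 0.6 * 3e5 km/s = 180000 km/s
Propagation delay = 10321 / 180000 = 0.0573 s = 57.3389 ms
Processing delay = 1.8 ms
Total one-way latency = 59.1389 ms


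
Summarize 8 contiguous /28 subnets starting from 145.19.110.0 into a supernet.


Original prefix: /28
Number of subnets: 8 = 2^3
New prefix = 28 - 3 = 25
Supernet: 145.19.110.0/25


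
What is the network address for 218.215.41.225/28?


IP:   11011010.11010111.00101001.11100001
Mask: 11111111.11111111.11111111.11110000
AND operation:
Net:  11011010.11010111.00101001.11100000
Network: 218.215.41.224/28


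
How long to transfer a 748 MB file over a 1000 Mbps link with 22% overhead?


Effective throughput = 1000 * (1 - 22/100) = 780 Mbps
File size in Mb = 748 * 8 = 5984 Mb
Time = 5984 / 780
Time = 7.6718 seconds


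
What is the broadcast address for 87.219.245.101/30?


Network: 87.219.245.100/30
Host bits = 2
Set all host bits to 1:
Broadcast: 87.219.245.103


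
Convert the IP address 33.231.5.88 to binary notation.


33 = 00100001
231 = 11100111
5 = 00000101
88 = 01011000
Binary: 00100001.11100111.00000101.01011000


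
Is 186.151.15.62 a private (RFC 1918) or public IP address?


RFC 1918 private ranges:
  10.0.0.0/8 (10.0.0.0 - 10.255.255.255)
  172.16.0.0/12 (172.16.0.0 - 172.31.255.255)
  192.168.0.0/16 (192.168.0.0 - 192.168.255.255)
Public (not in any RFC 1918 range)


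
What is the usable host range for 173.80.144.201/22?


Network: 173.80.144.0
Broadcast: 173.80.147.255
First usable = network + 1
Last usable = broadcast - 1
Range: 173.80.144.1 to 173.80.147.254


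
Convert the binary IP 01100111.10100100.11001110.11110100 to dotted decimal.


01100111 = 103
10100100 = 164
11001110 = 206
11110100 = 244
IP: 103.164.206.244


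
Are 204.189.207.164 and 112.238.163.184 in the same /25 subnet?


Mask: 255.255.255.128
204.189.207.164 AND mask = 204.189.207.128
112.238.163.184 AND mask = 112.238.163.128
No, different subnets (204.189.207.128 vs 112.238.163.128)


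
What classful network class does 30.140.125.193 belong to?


First octet: 30
Binary: 00011110
0xxxxxxx -> Class A (1-126)
Class A, default mask 255.0.0.0 (/8)


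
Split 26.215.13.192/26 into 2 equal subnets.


New prefix = 26 + 1 = 27
Each subnet has 32 addresses
  26.215.13.192/27
  26.215.13.224/27
Subnets: 26.215.13.192/27, 26.215.13.224/27


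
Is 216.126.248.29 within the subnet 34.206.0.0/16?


Subnet network: 34.206.0.0
Test IP AND mask: 216.126.0.0
No, 216.126.248.29 is not in 34.206.0.0/16


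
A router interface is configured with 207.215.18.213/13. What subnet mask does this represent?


/13 means 13 network bits, 19 host bits
Binary: 11111111111110000000000000000000
Mask: 255.248.0.0


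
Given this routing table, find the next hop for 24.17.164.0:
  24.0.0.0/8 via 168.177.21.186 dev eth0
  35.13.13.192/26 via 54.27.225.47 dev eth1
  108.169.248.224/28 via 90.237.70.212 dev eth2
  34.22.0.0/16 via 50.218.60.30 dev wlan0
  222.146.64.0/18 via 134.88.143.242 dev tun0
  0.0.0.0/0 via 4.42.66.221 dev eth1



Longest prefix match for 24.17.164.0:
  /8 24.0.0.0: MATCH
  /26 35.13.13.192: no
  /28 108.169.248.224: no
  /16 34.22.0.0: no
  /18 222.146.64.0: no
  /0 0.0.0.0: MATCH
Selected: next-hop 168.177.21.186 via eth0 (matched /8)


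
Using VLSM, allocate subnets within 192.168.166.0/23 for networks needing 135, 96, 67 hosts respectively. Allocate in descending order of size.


135 hosts -> /24 (254 usable): 192.168.166.0/24
96 hosts -> /25 (126 usable): 192.168.167.0/25
67 hosts -> /25 (126 usable): 192.168.167.128/25
Allocation: 192.168.166.0/24 (135 hosts, 254 usable); 192.168.167.0/25 (96 hosts, 126 usable); 192.168.167.128/25 (67 hosts, 126 usable)


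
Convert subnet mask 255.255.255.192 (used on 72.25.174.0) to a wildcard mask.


Subnet mask: 255.255.255.192
Wildcard = 255.255.255.255 - subnet mask
255 - 255 = 0
255 - 255 = 0
255 - 255 = 0
255 - 192 = 63
Wildcard: 0.0.0.63


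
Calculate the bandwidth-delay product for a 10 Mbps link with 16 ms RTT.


BDP = bandwidth * RTT
= 10 Mbps * 16 ms
= 10 * 1e6 * 16 / 1000 bits
= 160000 bits
= 20000 bytes
= 19.5312 KB
BDP = 160000 bits (20000 bytes)


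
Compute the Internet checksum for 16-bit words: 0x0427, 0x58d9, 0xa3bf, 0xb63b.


Sum all words (with carry folding):
+ 0x0427 = 0x0427
+ 0x58d9 = 0x5d00
+ 0xa3bf = 0x00c0
+ 0xb63b = 0xb6fb
One's complement: ~0xb6fb
Checksum = 0x4904


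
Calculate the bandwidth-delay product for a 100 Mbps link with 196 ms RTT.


BDP = bandwidth * RTT
= 100 Mbps * 196 ms
= 100 * 1e6 * 196 / 1000 bits
= 19600000 bits
= 2450000 bytes
= 2392.5781 KB
BDP = 19600000 bits (2450000 bytes)


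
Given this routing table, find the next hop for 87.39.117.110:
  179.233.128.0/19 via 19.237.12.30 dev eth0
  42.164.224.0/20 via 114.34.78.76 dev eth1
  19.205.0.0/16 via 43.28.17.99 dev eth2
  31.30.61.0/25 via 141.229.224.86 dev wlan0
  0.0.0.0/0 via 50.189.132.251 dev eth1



Longest prefix match for 87.39.117.110:
  /19 179.233.128.0: no
  /20 42.164.224.0: no
  /16 19.205.0.0: no
  /25 31.30.61.0: no
  /0 0.0.0.0: MATCH
Selected: next-hop 50.189.132.251 via eth1 (matched /0)


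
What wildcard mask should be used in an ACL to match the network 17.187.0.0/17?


Subnet mask: 255.255.128.0
Wildcard = 255.255.255.255 - subnet mask
255 - 255 = 0
255 - 255 = 0
255 - 128 = 127
255 - 0 = 255
Wildcard: 0.0.127.255


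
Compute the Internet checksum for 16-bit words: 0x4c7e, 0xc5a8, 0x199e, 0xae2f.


Sum all words (with carry folding):
+ 0x4c7e = 0x4c7e
+ 0xc5a8 = 0x1227
+ 0x199e = 0x2bc5
+ 0xae2f = 0xd9f4
One's complement: ~0xd9f4
Checksum = 0x260b
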